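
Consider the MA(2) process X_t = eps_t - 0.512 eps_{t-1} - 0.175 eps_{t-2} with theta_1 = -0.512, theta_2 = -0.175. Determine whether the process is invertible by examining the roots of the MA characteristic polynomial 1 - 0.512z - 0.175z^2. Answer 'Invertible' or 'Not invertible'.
\text{Invertible}

The MA(q) characteristic polynomial is P(z) = 1 - 0.512z - 0.175z^2.
Invertibility requires all roots to lie outside the unit circle, i.e. |z| > 1 for every root.
Set 1 + (-0.512) z + (-0.175) z^2 = 0, i.e. a z^2 + b z + c = 0 with a = -0.175, b = -0.512, c = 1.
Discriminant D = b^2 - 4ac = (-0.512)^2 - 4*(-0.175)*1 = 0.262144 - (-0.7) = 0.962144.
D >= 0, so the roots are real: z = (-b +/- sqrt(D)) / (2a) = (0.512 +/- 0.980889) / (-0.35).
  z_1 = (0.512 + 0.980889) / (-0.35) = -4.2654,   |z_1| = 4.2654.
  z_2 = (0.512 - 0.980889) / (-0.35) = 1.3397,   |z_2| = 1.3397.
Moduli of all roots: 4.2654, 1.3397.
All moduli strictly greater than 1? Yes.
Verdict: Invertible.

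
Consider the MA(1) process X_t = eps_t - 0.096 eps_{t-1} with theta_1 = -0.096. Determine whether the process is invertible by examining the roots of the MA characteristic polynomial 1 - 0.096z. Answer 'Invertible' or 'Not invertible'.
\text{Invertible}

The MA(q) characteristic polynomial is P(z) = 1 - 0.096z.
Invertibility requires all roots to lie outside the unit circle, i.e. |z| > 1 for every root.
This is linear in z: 1 + (-0.096) z = 0  =>  z = -1/(-0.096) = 10.416667,  |z| = 10.416667.
Moduli of all roots: 10.4167.
All moduli strictly greater than 1? Yes.
Verdict: Invertible.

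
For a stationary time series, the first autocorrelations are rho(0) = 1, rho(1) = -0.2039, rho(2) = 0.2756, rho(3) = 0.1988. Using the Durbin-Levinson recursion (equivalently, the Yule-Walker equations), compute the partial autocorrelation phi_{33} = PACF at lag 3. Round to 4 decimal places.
\phi_{33} = 0.3229

The PACF at lag k is phi_{kk}, the last component of the solution
to the Yule-Walker system G_k phi = r_k where
  (G_k)_{ij} = rho(|i - j|), (r_k)_i = rho(i), i,j = 1..k.
Equivalently, Durbin-Levinson gives phi_{kk} iteratively:
  phi_{11} = rho(1)
  phi_{kk} = [rho(k) - sum_{j=1..k-1} phi_{k-1,j} rho(k-j)]
            / [1 - sum_{j=1..k-1} phi_{k-1,j} rho(j)],
  phi_{k,j} = phi_{k-1,j} - phi_{kk} phi_{k-1,k-j},  j = 1..k-1.
Step k = 1:
  phi_11 = rho(1) = -0.2039.
Step k = 2:
  phi_22 = [rho(2) - phi_11 rho(1)] / [1 - phi_11 rho(1)] = [0.2756 - (-0.2039)(-0.2039)] / [1 - (-0.2039)(-0.2039)]
         = 0.23402479 / 0.95842479 = 0.244176.
  Update: phi_21 = phi_11 - phi_22 phi_11 = -0.2039 - (0.244176)(-0.2039) = -0.154112.
Step k = 3:
  phi_33 = [rho(3) - phi_21 rho(2) - phi_22 rho(1)] / [1 - phi_21 rho(1) - phi_22 rho(2)]
    numerator   = 0.1988 - (-0.154112)(0.2756) - (0.244176)(-0.2039) = 0.29106097
    denominator = 1 - (-0.154112)(-0.2039) - (0.244176)(0.2756) = 0.90128144
  phi_33 = 0.29106097 / 0.90128144 = 0.3229.
Therefore phi_{33} = 0.3229.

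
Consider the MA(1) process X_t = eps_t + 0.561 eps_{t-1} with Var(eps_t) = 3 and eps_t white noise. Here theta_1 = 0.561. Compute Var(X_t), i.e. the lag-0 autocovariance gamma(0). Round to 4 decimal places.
\gamma(0) = 3.9442

For an MA(q) process X_t = eps_t + sum_i theta_i eps_{t-i} with
Var(eps_t) = sigma^2, the variance is
  gamma(0) = sigma^2 * (1 + sum_i theta_i^2).
  sum_i theta_i^2 = (0.561)^2 = 0.314721.
  gamma(0) = 3 * (1 + 0.314721) = 3 * 1.314721 = 3.944163, which rounds to 3.9442.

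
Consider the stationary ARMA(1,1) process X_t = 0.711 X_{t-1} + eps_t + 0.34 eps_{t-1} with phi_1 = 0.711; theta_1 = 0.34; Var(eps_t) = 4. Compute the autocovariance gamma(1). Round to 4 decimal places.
\gamma(1) = 10.5571

Multiply the model equation by X_{t-k} and take expectations. With theta_0 = psi_0 = 1 and psi_j the MA(infinity) weights, this gives
  gamma(k) - sum_i phi_i gamma(k-i) = c_k,
  c_k = sigma^2 * sum_{j=k..q} theta_j psi_{j-k}   (c_k = 0 for k > q),
using gamma(-m) = gamma(m).
psi-weights needed (psi_j = theta_j + sum_i phi_i psi_{j-i}):
  psi_1 = theta_1 + phi_1 = 0.34 + (0.711) = 1.051
Right-hand sides:
  c_0 = sigma^2 (1 + theta_1 psi_1) = 4 * (1 + (0.34)(1.051)) = 4 * 1.35734 = 5.42936
  c_1 = sigma^2 theta_1 = 4 * (0.34) = 1.36
  c_2 = 0
Equations for k = 0 and k = 1 (AR order 1):
  gamma(0) = phi_1 gamma(1) + c_0
  gamma(1) = phi_1 gamma(0) + c_1
Substituting the second into the first: gamma(0) (1 - phi_1^2) = c_0 + phi_1 c_1, so
  gamma(0) = (c_0 + phi_1 c_1) / (1 - phi_1^2) = (5.42936 + (0.711)(1.36)) / (1 - (0.711)^2) = 6.39632 / 0.494479 = 12.935473.
  gamma(1) = phi_1 gamma(0) + c_1 = (0.711)(12.935473) + (1.36) = 10.557122.
Therefore gamma(1) = 10.5571 (to 4 decimal places).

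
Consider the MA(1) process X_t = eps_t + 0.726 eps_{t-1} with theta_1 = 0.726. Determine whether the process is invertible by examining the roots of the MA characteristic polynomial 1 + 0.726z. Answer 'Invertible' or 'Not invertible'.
\text{Invertible}

The MA(q) characteristic polynomial is P(z) = 1 + 0.726z.
Invertibility requires all roots to lie outside the unit circle, i.e. |z| > 1 for every root.
This is linear in z: 1 + (0.726) z = 0  =>  z = -1/(0.726) = -1.37741,  |z| = 1.37741.
Moduli of all roots: 1.3774.
All moduli strictly greater than 1? Yes.
Verdict: Invertible.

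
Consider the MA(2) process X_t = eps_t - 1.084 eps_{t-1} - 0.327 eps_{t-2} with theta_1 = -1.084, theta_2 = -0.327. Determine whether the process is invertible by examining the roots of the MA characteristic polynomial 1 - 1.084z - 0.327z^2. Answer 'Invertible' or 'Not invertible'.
\text{Not invertible}

The MA(q) characteristic polynomial is P(z) = 1 - 1.084z - 0.327z^2.
Invertibility requires all roots to lie outside the unit circle, i.e. |z| > 1 for every root.
Set 1 + (-1.084) z + (-0.327) z^2 = 0, i.e. a z^2 + b z + c = 0 with a = -0.327, b = -1.084, c = 1.
Discriminant D = b^2 - 4ac = (-1.084)^2 - 4*(-0.327)*1 = 1.175056 - (-1.308) = 2.483056.
D >= 0, so the roots are real: z = (-b +/- sqrt(D)) / (2a) = (1.084 +/- 1.575772) / (-0.654).
  z_1 = (1.084 + 1.575772) / (-0.654) = -4.0669,   |z_1| = 4.0669.
  z_2 = (1.084 - 1.575772) / (-0.654) = 0.7519,   |z_2| = 0.7519.
Moduli of all roots: 4.0669, 0.7519.
All moduli strictly greater than 1? No.
Verdict: Not invertible.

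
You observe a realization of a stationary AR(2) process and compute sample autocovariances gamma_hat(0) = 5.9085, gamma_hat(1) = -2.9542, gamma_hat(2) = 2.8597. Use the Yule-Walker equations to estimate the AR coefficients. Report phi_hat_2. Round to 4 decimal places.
\hat\phi_{2} = 0.3120

The Yule-Walker equations for an AR(p) process read, in matrix form,
  Gamma_p phi = r_p,   with   (Gamma_p)_{ij} = gamma(|i - j|),
                       (r_p)_i = gamma(i),   i,j = 1..p.
Substitute the sample gammas (Toeplitz matrix and right-hand side of size 2):
  Gamma_p = [[5.9085, -2.9542], [-2.9542, 5.9085]]
  r_p     = [-2.9542, 2.8597]
Written out:
  5.9085 phi_1 - 2.9542 phi_2 = -2.9542
  -2.9542 phi_1 + 5.9085 phi_2 = 2.8597
Solve by Cramer's rule:
  det = gamma(0)^2 - gamma(1)^2 = (5.9085)^2 - (-2.9542)^2 = 34.91037225 - 8.72729764 = 26.18307461
  phi_hat_1 = [gamma(1) gamma(0) - gamma(1) gamma(2)] / det = [(-2.9542)(5.9085) - (-2.9542)(2.8597)] / 26.18307461 = -9.00676496 / 26.18307461 = -0.344
  phi_hat_2 = [gamma(0) gamma(2) - gamma(1)^2] / det = [(5.9085)(2.8597) - (-2.9542)^2] / 26.18307461 = 8.16923981 / 26.18307461 = 0.312
So phi_hat = [-0.3440, 0.3120].
Therefore phi_hat_2 = 0.3120.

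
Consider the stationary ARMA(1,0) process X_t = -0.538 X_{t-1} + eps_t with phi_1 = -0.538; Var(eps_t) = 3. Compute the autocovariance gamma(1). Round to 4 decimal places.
\gamma(1) = -2.2715

Multiply the model equation by X_{t-k} and take expectations. With theta_0 = psi_0 = 1 and psi_j the MA(infinity) weights, this gives
  gamma(k) - sum_i phi_i gamma(k-i) = c_k,
  c_k = sigma^2 * sum_{j=k..q} theta_j psi_{j-k}   (c_k = 0 for k > q),
using gamma(-m) = gamma(m).
Pure AR (q = 0): c_0 = sigma^2 = 3, c_k = 0 for k >= 1.
Equations for k = 0 and k = 1 (AR order 1):
  gamma(0) = phi_1 gamma(1) + c_0
  gamma(1) = phi_1 gamma(0) + c_1
Substituting the second into the first: gamma(0) (1 - phi_1^2) = c_0 + phi_1 c_1, so
  gamma(0) = c_0 / (1 - phi_1^2) = 3 / (1 - (-0.538)^2) = 3 / 0.710556 = 4.222046.
  gamma(1) = phi_1 gamma(0) = (-0.538)(4.222046) = -2.271461.
Therefore gamma(1) = -2.2715 (to 4 decimal places).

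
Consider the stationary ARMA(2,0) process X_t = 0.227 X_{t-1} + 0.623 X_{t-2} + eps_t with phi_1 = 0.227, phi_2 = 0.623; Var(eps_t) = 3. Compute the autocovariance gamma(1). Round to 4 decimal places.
\gamma(1) = 4.6313

Multiply the model equation by X_{t-k} and take expectations. With theta_0 = psi_0 = 1 and psi_j the MA(infinity) weights, this gives
  gamma(k) - sum_i phi_i gamma(k-i) = c_k,
  c_k = sigma^2 * sum_{j=k..q} theta_j psi_{j-k}   (c_k = 0 for k > q),
using gamma(-m) = gamma(m).
Pure AR (q = 0): c_0 = sigma^2 = 3, c_k = 0 for k >= 1.
Equations for k = 0, 1, 2 (AR order 2, c_2 = 0):
  (E0) gamma(0) = phi_1 gamma(1) + phi_2 gamma(2) + c_0
  (E1) gamma(1) = phi_1 gamma(0) + phi_2 gamma(1) + c_1
  (E2) gamma(2) = phi_1 gamma(1) + phi_2 gamma(0)
From (E1): gamma(1) = A gamma(0) + B with
  A = phi_1 / (1 - phi_2) = 0.227 / 0.377 = 0.602122,   B = c_1 / (1 - phi_2) = 0 / 0.377 = 0.
Insert (E2) into (E0): gamma(0) (1 - phi_2^2) = phi_1 (1 + phi_2) gamma(1) + c_0.
  phi_1 (1 + phi_2) = (0.227)(1.623) = 0.368421,   1 - phi_2^2 = 0.611871.
Replace gamma(1) by A gamma(0) + B and collect gamma(0):
  gamma(0) [0.611871 - (0.368421)(0.602122)] = c_0 = 3
  gamma(0) * 0.390037 = 3
  gamma(0) = 3 / 0.390037 = 7.691586.
  gamma(1) = A gamma(0) = (0.602122)(7.691586) = 4.631273.
Therefore gamma(1) = 4.6313 (to 4 decimal places).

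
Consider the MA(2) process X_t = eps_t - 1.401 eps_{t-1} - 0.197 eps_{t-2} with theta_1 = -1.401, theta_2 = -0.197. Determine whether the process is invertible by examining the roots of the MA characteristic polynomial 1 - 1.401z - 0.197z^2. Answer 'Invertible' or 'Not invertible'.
\text{Not invertible}

The MA(q) characteristic polynomial is P(z) = 1 - 1.401z - 0.197z^2.
Invertibility requires all roots to lie outside the unit circle, i.e. |z| > 1 for every root.
Set 1 + (-1.401) z + (-0.197) z^2 = 0, i.e. a z^2 + b z + c = 0 with a = -0.197, b = -1.401, c = 1.
Discriminant D = b^2 - 4ac = (-1.401)^2 - 4*(-0.197)*1 = 1.962801 - (-0.788) = 2.750801.
D >= 0, so the roots are real: z = (-b +/- sqrt(D)) / (2a) = (1.401 +/- 1.658554) / (-0.394).
  z_1 = (1.401 + 1.658554) / (-0.394) = -7.7654,   |z_1| = 7.7654.
  z_2 = (1.401 - 1.658554) / (-0.394) = 0.6537,   |z_2| = 0.6537.
Moduli of all roots: 7.7654, 0.6537.
All moduli strictly greater than 1? No.
Verdict: Not invertible.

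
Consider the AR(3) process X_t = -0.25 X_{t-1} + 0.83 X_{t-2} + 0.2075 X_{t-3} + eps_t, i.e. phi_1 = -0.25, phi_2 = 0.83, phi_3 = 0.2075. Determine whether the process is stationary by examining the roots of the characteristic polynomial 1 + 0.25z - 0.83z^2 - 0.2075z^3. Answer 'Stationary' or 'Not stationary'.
\text{Stationary}

The AR(p) characteristic polynomial is P(z) = 1 + 0.25z - 0.83z^2 - 0.2075z^3.
Stationarity requires all roots to lie outside the unit circle, i.e. |z| > 1 for every root.
Degree 3: look for a simple real root z0 first, then factor out (1 - z/z0) and solve the remaining quadratic.
Testing z0 = -4: P(-4) = 1 + (0.25)(-4) + (-0.83)(-4)^2 + (-0.2075)(-4)^3
  = 1 + (-1) + (-13.28) + (13.28) = 0.  So z_0 = -4 is a root, |z_0| = 4.
Divide out the factor (1 + 0.25 z) = (1 - z/z0) (since 1/z0 = -0.25):
  P(z) = (1 + 0.25 z)(1 + (0) z + (-0.83) z^2)
  [check: z-coef 0 - (-0.25) = 0.25; z^2-coef -0.83 - (-0.25)(0) = -0.83; z^3-coef -(-0.25)(-0.83) = -0.2075.]
Remaining roots from the quadratic factor 1 + (0) z + (-0.83) z^2:
  Set 1 + (0) z + (-0.83) z^2 = 0, i.e. a z^2 + b z + c = 0 with a = -0.83, b = 0, c = 1.
  Discriminant D = b^2 - 4ac = (0)^2 - 4*(-0.83)*1 = 0 - (-3.32) = 3.32.
  D >= 0, so the roots are real: z = (-b +/- sqrt(D)) / (2a) = (0 +/- 1.822087) / (-1.66).
    z_1 = (0 + 1.822087) / (-1.66) = -1.0976,   |z_1| = 1.0976.
    z_2 = (0 - 1.822087) / (-1.66) = 1.0976,   |z_2| = 1.0976.
Moduli of all roots: 4.0000, 1.0976, 1.0976.
All moduli strictly greater than 1? Yes.
Verdict: Stationary.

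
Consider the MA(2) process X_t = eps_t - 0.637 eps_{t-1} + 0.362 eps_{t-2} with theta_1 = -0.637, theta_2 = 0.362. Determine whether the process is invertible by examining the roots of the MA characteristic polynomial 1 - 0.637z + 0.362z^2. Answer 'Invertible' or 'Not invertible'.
\text{Invertible}

The MA(q) characteristic polynomial is P(z) = 1 - 0.637z + 0.362z^2.
Invertibility requires all roots to lie outside the unit circle, i.e. |z| > 1 for every root.
Set 1 + (-0.637) z + (0.362) z^2 = 0, i.e. a z^2 + b z + c = 0 with a = 0.362, b = -0.637, c = 1.
Discriminant D = b^2 - 4ac = (-0.637)^2 - 4*(0.362)*1 = 0.405769 - (1.448) = -1.042231.
D < 0, so the roots are the complex-conjugate pair z = (-b +/- i sqrt(-D)) / (2a) = 0.8798 +/- 1.4101i.
For a conjugate pair |z|^2 = z * conj(z) = (product of roots) = c/a = 1/(0.362) = 2.762431, so |z| = sqrt(2.762431) = 1.6621 for both roots.
Moduli of all roots: 1.6621, 1.6621.
All moduli strictly greater than 1? Yes.
Verdict: Invertible.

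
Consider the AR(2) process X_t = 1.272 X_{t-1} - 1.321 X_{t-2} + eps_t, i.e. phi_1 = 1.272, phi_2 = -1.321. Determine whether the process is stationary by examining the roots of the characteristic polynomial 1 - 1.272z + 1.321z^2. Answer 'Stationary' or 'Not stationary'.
\text{Not stationary}

The AR(p) characteristic polynomial is P(z) = 1 - 1.272z + 1.321z^2.
Stationarity requires all roots to lie outside the unit circle, i.e. |z| > 1 for every root.
Set 1 + (-1.272) z + (1.321) z^2 = 0, i.e. a z^2 + b z + c = 0 with a = 1.321, b = -1.272, c = 1.
Discriminant D = b^2 - 4ac = (-1.272)^2 - 4*(1.321)*1 = 1.617984 - (5.284) = -3.666016.
D < 0, so the roots are the complex-conjugate pair z = (-b +/- i sqrt(-D)) / (2a) = 0.4815 +/- 0.7247i.
For a conjugate pair |z|^2 = z * conj(z) = (product of roots) = c/a = 1/(1.321) = 0.757002, so |z| = sqrt(0.757002) = 0.8701 for both roots.
Moduli of all roots: 0.8701, 0.8701.
All moduli strictly greater than 1? No.
Verdict: Not stationary.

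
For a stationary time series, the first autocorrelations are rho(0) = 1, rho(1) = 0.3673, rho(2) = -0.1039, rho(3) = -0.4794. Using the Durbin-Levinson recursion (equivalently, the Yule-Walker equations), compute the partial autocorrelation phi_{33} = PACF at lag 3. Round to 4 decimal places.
\phi_{33} = -0.4121

The PACF at lag k is phi_{kk}, the last component of the solution
to the Yule-Walker system G_k phi = r_k where
  (G_k)_{ij} = rho(|i - j|), (r_k)_i = rho(i), i,j = 1..k.
Equivalently, Durbin-Levinson gives phi_{kk} iteratively:
  phi_{11} = rho(1)
  phi_{kk} = [rho(k) - sum_{j=1..k-1} phi_{k-1,j} rho(k-j)]
            / [1 - sum_{j=1..k-1} phi_{k-1,j} rho(j)],
  phi_{k,j} = phi_{k-1,j} - phi_{kk} phi_{k-1,k-j},  j = 1..k-1.
Step k = 1:
  phi_11 = rho(1) = 0.3673.
Step k = 2:
  phi_22 = [rho(2) - phi_11 rho(1)] / [1 - phi_11 rho(1)] = [-0.1039 - (0.3673)(0.3673)] / [1 - (0.3673)(0.3673)]
         = -0.23880929 / 0.86509071 = -0.276051.
  Update: phi_21 = phi_11 - phi_22 phi_11 = 0.3673 - (-0.276051)(0.3673) = 0.468694.
Step k = 3:
  phi_33 = [rho(3) - phi_21 rho(2) - phi_22 rho(1)] / [1 - phi_21 rho(1) - phi_22 rho(2)]
    numerator   = -0.4794 - (0.468694)(-0.1039) - (-0.276051)(0.3673) = -0.32930915
    denominator = 1 - (0.468694)(0.3673) - (-0.276051)(-0.1039) = 0.79916713
  phi_33 = -0.32930915 / 0.79916713 = -0.4121.
Therefore phi_{33} = -0.4121.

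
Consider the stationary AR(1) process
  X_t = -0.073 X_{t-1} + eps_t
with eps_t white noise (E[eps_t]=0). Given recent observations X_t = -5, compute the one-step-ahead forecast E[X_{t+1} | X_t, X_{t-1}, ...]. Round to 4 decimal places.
E[X_{t+1} \mid \mathcal F_t] = 0.3650

For an AR(p) model X_t = c + sum_i phi_i X_{t-i} + eps_t, the
one-step-ahead conditional mean is
  E[X_{t+1} | X_t, ...] = c + sum_i phi_i X_{t+1-i}.
Substitute known values:
  E[X_{t+1} | ...] = (-0.073) * (-5)
                   = 0.3650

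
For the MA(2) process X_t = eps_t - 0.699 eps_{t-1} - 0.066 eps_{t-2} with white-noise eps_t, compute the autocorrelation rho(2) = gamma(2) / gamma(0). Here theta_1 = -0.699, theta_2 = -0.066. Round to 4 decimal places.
\rho(2) = -0.0442

For an MA(q) process with theta_0 = 1, the autocovariance is
  gamma(k) = sigma^2 * sum_{i=0..q-k} theta_i * theta_{i+k},
and rho(k) = gamma(k) / gamma(0). Sigma^2 cancels.
  numerator   = (1)*(-0.066) = -0.066.
  denominator = (1)^2 + (-0.699)^2 + (-0.066)^2 = 1.492957.
  rho(2) = -0.066 / 1.492957 = -0.0442.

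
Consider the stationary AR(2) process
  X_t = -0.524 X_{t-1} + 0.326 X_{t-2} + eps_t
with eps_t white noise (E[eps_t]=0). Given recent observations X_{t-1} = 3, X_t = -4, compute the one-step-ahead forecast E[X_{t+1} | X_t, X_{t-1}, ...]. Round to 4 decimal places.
E[X_{t+1} \mid \mathcal F_t] = 3.0740

For an AR(p) model X_t = c + sum_i phi_i X_{t-i} + eps_t, the
one-step-ahead conditional mean is
  E[X_{t+1} | X_t, ...] = c + sum_i phi_i X_{t+1-i}.
Substitute known values:
  E[X_{t+1} | ...] = (-0.524) * (-4) + (0.326) * (3)
                   = 3.0740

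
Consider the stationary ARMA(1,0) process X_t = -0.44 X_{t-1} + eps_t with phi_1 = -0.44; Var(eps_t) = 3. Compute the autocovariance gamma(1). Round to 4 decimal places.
\gamma(1) = -1.6369

Multiply the model equation by X_{t-k} and take expectations. With theta_0 = psi_0 = 1 and psi_j the MA(infinity) weights, this gives
  gamma(k) - sum_i phi_i gamma(k-i) = c_k,
  c_k = sigma^2 * sum_{j=k..q} theta_j psi_{j-k}   (c_k = 0 for k > q),
using gamma(-m) = gamma(m).
Pure AR (q = 0): c_0 = sigma^2 = 3, c_k = 0 for k >= 1.
Equations for k = 0 and k = 1 (AR order 1):
  gamma(0) = phi_1 gamma(1) + c_0
  gamma(1) = phi_1 gamma(0) + c_1
Substituting the second into the first: gamma(0) (1 - phi_1^2) = c_0 + phi_1 c_1, so
  gamma(0) = c_0 / (1 - phi_1^2) = 3 / (1 - (-0.44)^2) = 3 / 0.8064 = 3.720238.
  gamma(1) = phi_1 gamma(0) = (-0.44)(3.720238) = -1.636905.
Therefore gamma(1) = -1.6369 (to 4 decimal places).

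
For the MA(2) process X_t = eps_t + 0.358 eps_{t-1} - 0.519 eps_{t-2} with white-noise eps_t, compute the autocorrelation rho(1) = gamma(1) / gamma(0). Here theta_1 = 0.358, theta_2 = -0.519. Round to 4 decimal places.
\rho(1) = 0.1232

For an MA(q) process with theta_0 = 1, the autocovariance is
  gamma(k) = sigma^2 * sum_{i=0..q-k} theta_i * theta_{i+k},
and rho(k) = gamma(k) / gamma(0). Sigma^2 cancels.
  numerator   = (1)*(0.358) + (0.358)*(-0.519) = 0.172198.
  denominator = (1)^2 + (0.358)^2 + (-0.519)^2 = 1.397525.
  rho(1) = 0.172198 / 1.397525 = 0.1232.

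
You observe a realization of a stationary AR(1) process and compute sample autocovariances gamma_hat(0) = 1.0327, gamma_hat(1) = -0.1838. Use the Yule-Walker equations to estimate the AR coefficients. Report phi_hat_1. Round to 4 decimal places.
\hat\phi_{1} = -0.1780

The Yule-Walker equations for an AR(p) process read, in matrix form,
  Gamma_p phi = r_p,   with   (Gamma_p)_{ij} = gamma(|i - j|),
                       (r_p)_i = gamma(i),   i,j = 1..p.
Substitute the sample gammas (Toeplitz matrix and right-hand side of size 1):
  Gamma_p = [[1.0327]]
  r_p     = [-0.1838]
With p = 1 this is the single equation gamma(0) phi_1 = gamma(1):
  phi_hat_1 = gamma(1) / gamma(0) = -0.1838 / 1.0327 = -0.1780.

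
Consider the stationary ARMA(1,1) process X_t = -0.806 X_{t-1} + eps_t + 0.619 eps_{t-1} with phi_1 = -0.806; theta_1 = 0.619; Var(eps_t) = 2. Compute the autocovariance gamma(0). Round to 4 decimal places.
\gamma(0) = 2.1996

Multiply the model equation by X_{t-k} and take expectations. With theta_0 = psi_0 = 1 and psi_j the MA(infinity) weights, this gives
  gamma(k) - sum_i phi_i gamma(k-i) = c_k,
  c_k = sigma^2 * sum_{j=k..q} theta_j psi_{j-k}   (c_k = 0 for k > q),
using gamma(-m) = gamma(m).
psi-weights needed (psi_j = theta_j + sum_i phi_i psi_{j-i}):
  psi_1 = theta_1 + phi_1 = 0.619 + (-0.806) = -0.187
Right-hand sides:
  c_0 = sigma^2 (1 + theta_1 psi_1) = 2 * (1 + (0.619)(-0.187)) = 2 * 0.884247 = 1.768494
  c_1 = sigma^2 theta_1 = 2 * (0.619) = 1.238
  c_2 = 0
Equations for k = 0 and k = 1 (AR order 1):
  gamma(0) = phi_1 gamma(1) + c_0
  gamma(1) = phi_1 gamma(0) + c_1
Substituting the second into the first: gamma(0) (1 - phi_1^2) = c_0 + phi_1 c_1, so
  gamma(0) = (c_0 + phi_1 c_1) / (1 - phi_1^2) = (1.768494 + (-0.806)(1.238)) / (1 - (-0.806)^2) = 0.770666 / 0.350364 = 2.199615.
Therefore gamma(0) = 2.1996 (to 4 decimal places).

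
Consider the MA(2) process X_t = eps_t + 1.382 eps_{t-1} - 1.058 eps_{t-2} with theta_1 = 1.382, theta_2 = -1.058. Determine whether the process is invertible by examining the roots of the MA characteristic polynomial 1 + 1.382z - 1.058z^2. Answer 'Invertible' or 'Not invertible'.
\text{Not invertible}

The MA(q) characteristic polynomial is P(z) = 1 + 1.382z - 1.058z^2.
Invertibility requires all roots to lie outside the unit circle, i.e. |z| > 1 for every root.
Set 1 + (1.382) z + (-1.058) z^2 = 0, i.e. a z^2 + b z + c = 0 with a = -1.058, b = 1.382, c = 1.
Discriminant D = b^2 - 4ac = (1.382)^2 - 4*(-1.058)*1 = 1.909924 - (-4.232) = 6.141924.
D >= 0, so the roots are real: z = (-b +/- sqrt(D)) / (2a) = (-1.382 +/- 2.478291) / (-2.116).
  z_1 = (-1.382 + 2.478291) / (-2.116) = -0.5181,   |z_1| = 0.5181.
  z_2 = (-1.382 - 2.478291) / (-2.116) = 1.8243,   |z_2| = 1.8243.
Moduli of all roots: 0.5181, 1.8243.
All moduli strictly greater than 1? No.
Verdict: Not invertible.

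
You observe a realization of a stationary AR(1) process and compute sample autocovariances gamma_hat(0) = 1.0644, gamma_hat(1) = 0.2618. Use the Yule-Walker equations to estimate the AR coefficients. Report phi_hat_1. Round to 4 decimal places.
\hat\phi_{1} = 0.2460

The Yule-Walker equations for an AR(p) process read, in matrix form,
  Gamma_p phi = r_p,   with   (Gamma_p)_{ij} = gamma(|i - j|),
                       (r_p)_i = gamma(i),   i,j = 1..p.
Substitute the sample gammas (Toeplitz matrix and right-hand side of size 1):
  Gamma_p = [[1.0644]]
  r_p     = [0.2618]
With p = 1 this is the single equation gamma(0) phi_1 = gamma(1):
  phi_hat_1 = gamma(1) / gamma(0) = 0.2618 / 1.0644 = 0.2460.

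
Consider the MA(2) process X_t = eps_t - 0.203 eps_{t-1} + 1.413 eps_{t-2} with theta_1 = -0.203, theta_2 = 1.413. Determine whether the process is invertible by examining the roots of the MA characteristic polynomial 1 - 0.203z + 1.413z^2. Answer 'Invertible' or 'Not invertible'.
\text{Not invertible}

The MA(q) characteristic polynomial is P(z) = 1 - 0.203z + 1.413z^2.
Invertibility requires all roots to lie outside the unit circle, i.e. |z| > 1 for every root.
Set 1 + (-0.203) z + (1.413) z^2 = 0, i.e. a z^2 + b z + c = 0 with a = 1.413, b = -0.203, c = 1.
Discriminant D = b^2 - 4ac = (-0.203)^2 - 4*(1.413)*1 = 0.041209 - (5.652) = -5.610791.
D < 0, so the roots are the complex-conjugate pair z = (-b +/- i sqrt(-D)) / (2a) = 0.0718 +/- 0.8382i.
For a conjugate pair |z|^2 = z * conj(z) = (product of roots) = c/a = 1/(1.413) = 0.707714, so |z| = sqrt(0.707714) = 0.8413 for both roots.
Moduli of all roots: 0.8413, 0.8413.
All moduli strictly greater than 1? No.
Verdict: Not invertible.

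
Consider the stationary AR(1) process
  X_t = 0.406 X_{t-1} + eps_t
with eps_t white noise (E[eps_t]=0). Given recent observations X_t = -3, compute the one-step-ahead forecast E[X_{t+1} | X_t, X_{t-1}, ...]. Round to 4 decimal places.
E[X_{t+1} \mid \mathcal F_t] = -1.2180

For an AR(p) model X_t = c + sum_i phi_i X_{t-i} + eps_t, the
one-step-ahead conditional mean is
  E[X_{t+1} | X_t, ...] = c + sum_i phi_i X_{t+1-i}.
Substitute known values:
  E[X_{t+1} | ...] = (0.406) * (-3)
                   = -1.2180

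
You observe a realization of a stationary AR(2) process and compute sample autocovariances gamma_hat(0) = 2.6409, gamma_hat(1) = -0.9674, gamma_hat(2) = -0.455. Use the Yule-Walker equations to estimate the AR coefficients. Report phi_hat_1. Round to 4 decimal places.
\hat\phi_{1} = -0.4960

The Yule-Walker equations for an AR(p) process read, in matrix form,
  Gamma_p phi = r_p,   with   (Gamma_p)_{ij} = gamma(|i - j|),
                       (r_p)_i = gamma(i),   i,j = 1..p.
Substitute the sample gammas (Toeplitz matrix and right-hand side of size 2):
  Gamma_p = [[2.6409, -0.9674], [-0.9674, 2.6409]]
  r_p     = [-0.9674, -0.455]
Written out:
  2.6409 phi_1 - 0.9674 phi_2 = -0.9674
  -0.9674 phi_1 + 2.6409 phi_2 = -0.455
Solve by Cramer's rule:
  det = gamma(0)^2 - gamma(1)^2 = (2.6409)^2 - (-0.9674)^2 = 6.97435281 - 0.93586276 = 6.03849005
  phi_hat_1 = [gamma(1) gamma(0) - gamma(1) gamma(2)] / det = [(-0.9674)(2.6409) - (-0.9674)(-0.455)] / 6.03849005 = -2.99497366 / 6.03849005 = -0.496
  phi_hat_2 = [gamma(0) gamma(2) - gamma(1)^2] / det = [(2.6409)(-0.455) - (-0.9674)^2] / 6.03849005 = -2.13747226 / 6.03849005 = -0.354
So phi_hat = [-0.4960, -0.3540].
Therefore phi_hat_1 = -0.4960.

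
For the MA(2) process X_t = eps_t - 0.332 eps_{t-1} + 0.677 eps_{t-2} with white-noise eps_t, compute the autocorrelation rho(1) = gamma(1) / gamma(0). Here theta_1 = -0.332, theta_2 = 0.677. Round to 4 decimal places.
\rho(1) = -0.3550

For an MA(q) process with theta_0 = 1, the autocovariance is
  gamma(k) = sigma^2 * sum_{i=0..q-k} theta_i * theta_{i+k},
and rho(k) = gamma(k) / gamma(0). Sigma^2 cancels.
  numerator   = (1)*(-0.332) + (-0.332)*(0.677) = -0.556764.
  denominator = (1)^2 + (-0.332)^2 + (0.677)^2 = 1.568553.
  rho(1) = -0.556764 / 1.568553 = -0.3550.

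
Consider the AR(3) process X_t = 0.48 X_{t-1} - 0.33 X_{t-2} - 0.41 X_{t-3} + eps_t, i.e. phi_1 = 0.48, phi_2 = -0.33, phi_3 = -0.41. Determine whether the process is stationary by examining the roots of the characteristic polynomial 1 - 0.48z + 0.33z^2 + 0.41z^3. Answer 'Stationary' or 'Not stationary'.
\text{Stationary}

The AR(p) characteristic polynomial is P(z) = 1 - 0.48z + 0.33z^2 + 0.41z^3.
Stationarity requires all roots to lie outside the unit circle, i.e. |z| > 1 for every root.
Degree 3: look for a simple real root z0 first, then factor out (1 - z/z0) and solve the remaining quadratic.
Testing z0 = -2: P(-2) = 1 + (-0.48)(-2) + (0.33)(-2)^2 + (0.41)(-2)^3
  = 1 + (0.96) + (1.32) + (-3.28) = 0.  So z_0 = -2 is a root, |z_0| = 2.
Divide out the factor (1 + 0.5 z) = (1 - z/z0) (since 1/z0 = -0.5):
  P(z) = (1 + 0.5 z)(1 + (-0.98) z + (0.82) z^2)
  [check: z-coef -0.98 - (-0.5) = -0.48; z^2-coef 0.82 - (-0.5)(-0.98) = 0.33; z^3-coef -(-0.5)(0.82) = 0.41.]
Remaining roots from the quadratic factor 1 + (-0.98) z + (0.82) z^2:
  Set 1 + (-0.98) z + (0.82) z^2 = 0, i.e. a z^2 + b z + c = 0 with a = 0.82, b = -0.98, c = 1.
  Discriminant D = b^2 - 4ac = (-0.98)^2 - 4*(0.82)*1 = 0.9604 - (3.28) = -2.3196.
  D < 0, so the roots are the complex-conjugate pair z = (-b +/- i sqrt(-D)) / (2a) = 0.5976 +/- 0.9287i.
  For a conjugate pair |z|^2 = z * conj(z) = (product of roots) = c/a = 1/(0.82) = 1.219512, so |z| = sqrt(1.219512) = 1.1043 for both roots.
Moduli of all roots: 2.0000, 1.1043, 1.1043.
All moduli strictly greater than 1? Yes.
Verdict: Stationary.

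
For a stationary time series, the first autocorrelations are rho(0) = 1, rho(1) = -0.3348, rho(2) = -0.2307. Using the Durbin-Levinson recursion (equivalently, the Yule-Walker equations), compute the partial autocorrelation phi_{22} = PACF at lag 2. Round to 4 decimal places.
\phi_{22} = -0.3861

The PACF at lag k is phi_{kk}, the last component of the solution
to the Yule-Walker system G_k phi = r_k where
  (G_k)_{ij} = rho(|i - j|), (r_k)_i = rho(i), i,j = 1..k.
Equivalently, Durbin-Levinson gives phi_{kk} iteratively:
  phi_{11} = rho(1)
  phi_{kk} = [rho(k) - sum_{j=1..k-1} phi_{k-1,j} rho(k-j)]
            / [1 - sum_{j=1..k-1} phi_{k-1,j} rho(j)],
  phi_{k,j} = phi_{k-1,j} - phi_{kk} phi_{k-1,k-j},  j = 1..k-1.
Step k = 1:
  phi_11 = rho(1) = -0.3348.
Step k = 2:
  phi_22 = [rho(2) - phi_11 rho(1)] / [1 - phi_11 rho(1)] = [-0.2307 - (-0.3348)(-0.3348)] / [1 - (-0.3348)(-0.3348)]
         = -0.34279104 / 0.88790896 = -0.3861.
Therefore phi_{22} = -0.3861.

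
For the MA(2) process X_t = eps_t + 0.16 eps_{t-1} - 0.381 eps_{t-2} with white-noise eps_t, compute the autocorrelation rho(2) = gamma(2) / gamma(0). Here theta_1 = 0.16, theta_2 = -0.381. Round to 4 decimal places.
\rho(2) = -0.3254

For an MA(q) process with theta_0 = 1, the autocovariance is
  gamma(k) = sigma^2 * sum_{i=0..q-k} theta_i * theta_{i+k},
and rho(k) = gamma(k) / gamma(0). Sigma^2 cancels.
  numerator   = (1)*(-0.381) = -0.381.
  denominator = (1)^2 + (0.16)^2 + (-0.381)^2 = 1.170761.
  rho(2) = -0.381 / 1.170761 = -0.3254.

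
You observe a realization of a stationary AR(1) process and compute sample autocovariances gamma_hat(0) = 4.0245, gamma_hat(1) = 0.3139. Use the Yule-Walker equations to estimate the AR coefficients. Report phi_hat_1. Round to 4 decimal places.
\hat\phi_{1} = 0.0780

The Yule-Walker equations for an AR(p) process read, in matrix form,
  Gamma_p phi = r_p,   with   (Gamma_p)_{ij} = gamma(|i - j|),
                       (r_p)_i = gamma(i),   i,j = 1..p.
Substitute the sample gammas (Toeplitz matrix and right-hand side of size 1):
  Gamma_p = [[4.0245]]
  r_p     = [0.3139]
With p = 1 this is the single equation gamma(0) phi_1 = gamma(1):
  phi_hat_1 = gamma(1) / gamma(0) = 0.3139 / 4.0245 = 0.0780.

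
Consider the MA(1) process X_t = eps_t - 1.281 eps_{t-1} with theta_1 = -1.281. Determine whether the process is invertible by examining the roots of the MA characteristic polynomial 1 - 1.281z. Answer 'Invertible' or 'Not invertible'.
\text{Not invertible}

The MA(q) characteristic polynomial is P(z) = 1 - 1.281z.
Invertibility requires all roots to lie outside the unit circle, i.e. |z| > 1 for every root.
This is linear in z: 1 + (-1.281) z = 0  =>  z = -1/(-1.281) = 0.78064,  |z| = 0.78064.
Moduli of all roots: 0.7806.
All moduli strictly greater than 1? No.
Verdict: Not invertible.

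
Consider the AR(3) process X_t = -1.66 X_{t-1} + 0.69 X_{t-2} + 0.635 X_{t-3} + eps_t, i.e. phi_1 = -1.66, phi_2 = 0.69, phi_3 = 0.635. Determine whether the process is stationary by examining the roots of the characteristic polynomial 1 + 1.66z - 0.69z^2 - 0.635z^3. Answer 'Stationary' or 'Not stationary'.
\text{Not stationary}

The AR(p) characteristic polynomial is P(z) = 1 + 1.66z - 0.69z^2 - 0.635z^3.
Stationarity requires all roots to lie outside the unit circle, i.e. |z| > 1 for every root.
Degree 3: look for a simple real root z0 first, then factor out (1 - z/z0) and solve the remaining quadratic.
Testing z0 = -2: P(-2) = 1 + (1.66)(-2) + (-0.69)(-2)^2 + (-0.635)(-2)^3
  = 1 + (-3.32) + (-2.76) + (5.08) = 0.  So z_0 = -2 is a root, |z_0| = 2.
Divide out the factor (1 + 0.5 z) = (1 - z/z0) (since 1/z0 = -0.5):
  P(z) = (1 + 0.5 z)(1 + (1.16) z + (-1.27) z^2)
  [check: z-coef 1.16 - (-0.5) = 1.66; z^2-coef -1.27 - (-0.5)(1.16) = -0.69; z^3-coef -(-0.5)(-1.27) = -0.635.]
Remaining roots from the quadratic factor 1 + (1.16) z + (-1.27) z^2:
  Set 1 + (1.16) z + (-1.27) z^2 = 0, i.e. a z^2 + b z + c = 0 with a = -1.27, b = 1.16, c = 1.
  Discriminant D = b^2 - 4ac = (1.16)^2 - 4*(-1.27)*1 = 1.3456 - (-5.08) = 6.4256.
  D >= 0, so the roots are real: z = (-b +/- sqrt(D)) / (2a) = (-1.16 +/- 2.534877) / (-2.54).
    z_1 = (-1.16 + 2.534877) / (-2.54) = -0.5413,   |z_1| = 0.5413.
    z_2 = (-1.16 - 2.534877) / (-2.54) = 1.4547,   |z_2| = 1.4547.
Moduli of all roots: 2.0000, 0.5413, 1.4547.
All moduli strictly greater than 1? No.
Verdict: Not stationary.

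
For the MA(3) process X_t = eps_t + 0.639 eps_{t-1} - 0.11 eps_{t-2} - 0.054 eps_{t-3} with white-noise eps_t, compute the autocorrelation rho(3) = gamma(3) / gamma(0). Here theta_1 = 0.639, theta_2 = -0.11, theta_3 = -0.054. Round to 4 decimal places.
\rho(3) = -0.0379

For an MA(q) process with theta_0 = 1, the autocovariance is
  gamma(k) = sigma^2 * sum_{i=0..q-k} theta_i * theta_{i+k},
and rho(k) = gamma(k) / gamma(0). Sigma^2 cancels.
  numerator   = (1)*(-0.054) = -0.054.
  denominator = (1)^2 + (0.639)^2 + (-0.11)^2 + (-0.054)^2 = 1.423337.
  rho(3) = -0.054 / 1.423337 = -0.0379.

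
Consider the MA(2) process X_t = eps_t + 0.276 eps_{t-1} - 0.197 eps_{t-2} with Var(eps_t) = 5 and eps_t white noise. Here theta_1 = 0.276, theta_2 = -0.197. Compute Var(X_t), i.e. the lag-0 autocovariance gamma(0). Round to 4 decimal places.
\gamma(0) = 5.5749

For an MA(q) process X_t = eps_t + sum_i theta_i eps_{t-i} with
Var(eps_t) = sigma^2, the variance is
  gamma(0) = sigma^2 * (1 + sum_i theta_i^2).
  sum_i theta_i^2 = (0.276)^2 + (-0.197)^2 = 0.076176 + 0.038809 = 0.114985.
  gamma(0) = 5 * (1 + 0.114985) = 5 * 1.114985 = 5.574925, which rounds to 5.5749.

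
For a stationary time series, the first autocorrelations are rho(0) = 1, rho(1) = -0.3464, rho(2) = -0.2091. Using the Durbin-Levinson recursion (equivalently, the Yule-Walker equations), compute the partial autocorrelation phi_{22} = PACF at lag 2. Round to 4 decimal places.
\phi_{22} = -0.3740

The PACF at lag k is phi_{kk}, the last component of the solution
to the Yule-Walker system G_k phi = r_k where
  (G_k)_{ij} = rho(|i - j|), (r_k)_i = rho(i), i,j = 1..k.
Equivalently, Durbin-Levinson gives phi_{kk} iteratively:
  phi_{11} = rho(1)
  phi_{kk} = [rho(k) - sum_{j=1..k-1} phi_{k-1,j} rho(k-j)]
            / [1 - sum_{j=1..k-1} phi_{k-1,j} rho(j)],
  phi_{k,j} = phi_{k-1,j} - phi_{kk} phi_{k-1,k-j},  j = 1..k-1.
Step k = 1:
  phi_11 = rho(1) = -0.3464.
Step k = 2:
  phi_22 = [rho(2) - phi_11 rho(1)] / [1 - phi_11 rho(1)] = [-0.2091 - (-0.3464)(-0.3464)] / [1 - (-0.3464)(-0.3464)]
         = -0.32909296 / 0.88000704 = -0.374.
Therefore phi_{22} = -0.3740.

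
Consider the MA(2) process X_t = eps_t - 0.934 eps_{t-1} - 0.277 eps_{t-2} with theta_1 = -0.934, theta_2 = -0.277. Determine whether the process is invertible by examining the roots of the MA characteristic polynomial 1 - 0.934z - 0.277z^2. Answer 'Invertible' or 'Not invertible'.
\text{Not invertible}

The MA(q) characteristic polynomial is P(z) = 1 - 0.934z - 0.277z^2.
Invertibility requires all roots to lie outside the unit circle, i.e. |z| > 1 for every root.
Set 1 + (-0.934) z + (-0.277) z^2 = 0, i.e. a z^2 + b z + c = 0 with a = -0.277, b = -0.934, c = 1.
Discriminant D = b^2 - 4ac = (-0.934)^2 - 4*(-0.277)*1 = 0.872356 - (-1.108) = 1.980356.
D >= 0, so the roots are real: z = (-b +/- sqrt(D)) / (2a) = (0.934 +/- 1.407251) / (-0.554).
  z_1 = (0.934 + 1.407251) / (-0.554) = -4.2261,   |z_1| = 4.2261.
  z_2 = (0.934 - 1.407251) / (-0.554) = 0.8542,   |z_2| = 0.8542.
Moduli of all roots: 4.2261, 0.8542.
All moduli strictly greater than 1? No.
Verdict: Not invertible.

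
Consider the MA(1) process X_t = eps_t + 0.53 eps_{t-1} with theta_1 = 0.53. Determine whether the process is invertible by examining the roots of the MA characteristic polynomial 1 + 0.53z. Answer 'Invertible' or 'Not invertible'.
\text{Invertible}

The MA(q) characteristic polynomial is P(z) = 1 + 0.53z.
Invertibility requires all roots to lie outside the unit circle, i.e. |z| > 1 for every root.
This is linear in z: 1 + (0.53) z = 0  =>  z = -1/(0.53) = -1.886792,  |z| = 1.886792.
Moduli of all roots: 1.8868.
All moduli strictly greater than 1? Yes.
Verdict: Invertible.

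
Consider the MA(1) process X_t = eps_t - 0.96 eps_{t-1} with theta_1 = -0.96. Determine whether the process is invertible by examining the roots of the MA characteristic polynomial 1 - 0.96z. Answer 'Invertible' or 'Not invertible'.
\text{Invertible}

The MA(q) characteristic polynomial is P(z) = 1 - 0.96z.
Invertibility requires all roots to lie outside the unit circle, i.e. |z| > 1 for every root.
This is linear in z: 1 + (-0.96) z = 0  =>  z = -1/(-0.96) = 1.041667,  |z| = 1.041667.
Moduli of all roots: 1.0417.
All moduli strictly greater than 1? Yes.
Verdict: Invertible.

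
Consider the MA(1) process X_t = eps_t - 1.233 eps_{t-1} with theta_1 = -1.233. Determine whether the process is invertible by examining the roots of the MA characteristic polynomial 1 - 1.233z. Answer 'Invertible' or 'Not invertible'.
\text{Not invertible}

The MA(q) characteristic polynomial is P(z) = 1 - 1.233z.
Invertibility requires all roots to lie outside the unit circle, i.e. |z| > 1 for every root.
This is linear in z: 1 + (-1.233) z = 0  =>  z = -1/(-1.233) = 0.81103,  |z| = 0.81103.
Moduli of all roots: 0.8110.
All moduli strictly greater than 1? No.
Verdict: Not invertible.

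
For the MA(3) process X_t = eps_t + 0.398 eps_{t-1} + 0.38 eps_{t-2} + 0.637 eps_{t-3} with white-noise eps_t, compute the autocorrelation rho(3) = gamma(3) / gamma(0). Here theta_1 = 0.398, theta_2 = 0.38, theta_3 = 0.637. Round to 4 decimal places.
\rho(3) = 0.3728

For an MA(q) process with theta_0 = 1, the autocovariance is
  gamma(k) = sigma^2 * sum_{i=0..q-k} theta_i * theta_{i+k},
and rho(k) = gamma(k) / gamma(0). Sigma^2 cancels.
  numerator   = (1)*(0.637) = 0.637.
  denominator = (1)^2 + (0.398)^2 + (0.38)^2 + (0.637)^2 = 1.708573.
  rho(3) = 0.637 / 1.708573 = 0.3728.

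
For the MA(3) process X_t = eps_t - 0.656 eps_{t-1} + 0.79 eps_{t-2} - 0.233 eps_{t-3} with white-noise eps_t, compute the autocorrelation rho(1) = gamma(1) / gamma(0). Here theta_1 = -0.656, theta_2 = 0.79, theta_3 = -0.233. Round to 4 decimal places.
\rho(1) = -0.6441

For an MA(q) process with theta_0 = 1, the autocovariance is
  gamma(k) = sigma^2 * sum_{i=0..q-k} theta_i * theta_{i+k},
and rho(k) = gamma(k) / gamma(0). Sigma^2 cancels.
  numerator   = (1)*(-0.656) + (-0.656)*(0.79) + (0.79)*(-0.233) = -1.35831.
  denominator = (1)^2 + (-0.656)^2 + (0.79)^2 + (-0.233)^2 = 2.108725.
  rho(1) = -1.35831 / 2.108725 = -0.6441.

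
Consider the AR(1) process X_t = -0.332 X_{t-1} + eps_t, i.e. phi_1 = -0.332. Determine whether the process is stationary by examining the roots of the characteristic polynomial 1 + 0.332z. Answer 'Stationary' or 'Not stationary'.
\text{Stationary}

The AR(p) characteristic polynomial is P(z) = 1 + 0.332z.
Stationarity requires all roots to lie outside the unit circle, i.e. |z| > 1 for every root.
This is linear in z: 1 + (0.332) z = 0  =>  z = -1/(0.332) = -3.012048,  |z| = 3.012048.
Moduli of all roots: 3.0120.
All moduli strictly greater than 1? Yes.
Verdict: Stationary.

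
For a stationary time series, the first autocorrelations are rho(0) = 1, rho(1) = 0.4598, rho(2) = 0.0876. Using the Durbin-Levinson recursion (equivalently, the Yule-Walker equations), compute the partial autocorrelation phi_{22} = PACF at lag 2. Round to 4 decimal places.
\phi_{22} = -0.1570

The PACF at lag k is phi_{kk}, the last component of the solution
to the Yule-Walker system G_k phi = r_k where
  (G_k)_{ij} = rho(|i - j|), (r_k)_i = rho(i), i,j = 1..k.
Equivalently, Durbin-Levinson gives phi_{kk} iteratively:
  phi_{11} = rho(1)
  phi_{kk} = [rho(k) - sum_{j=1..k-1} phi_{k-1,j} rho(k-j)]
            / [1 - sum_{j=1..k-1} phi_{k-1,j} rho(j)],
  phi_{k,j} = phi_{k-1,j} - phi_{kk} phi_{k-1,k-j},  j = 1..k-1.
Step k = 1:
  phi_11 = rho(1) = 0.4598.
Step k = 2:
  phi_22 = [rho(2) - phi_11 rho(1)] / [1 - phi_11 rho(1)] = [0.0876 - (0.4598)(0.4598)] / [1 - (0.4598)(0.4598)]
         = -0.12381604 / 0.78858396 = -0.157.
Therefore phi_{22} = -0.1570.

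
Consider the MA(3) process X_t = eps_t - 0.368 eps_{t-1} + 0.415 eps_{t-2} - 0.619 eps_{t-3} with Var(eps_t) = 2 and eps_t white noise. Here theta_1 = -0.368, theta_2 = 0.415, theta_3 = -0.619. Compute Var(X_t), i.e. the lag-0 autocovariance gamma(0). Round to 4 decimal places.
\gamma(0) = 3.3816

For an MA(q) process X_t = eps_t + sum_i theta_i eps_{t-i} with
Var(eps_t) = sigma^2, the variance is
  gamma(0) = sigma^2 * (1 + sum_i theta_i^2).
  sum_i theta_i^2 = (-0.368)^2 + (0.415)^2 + (-0.619)^2 = 0.135424 + 0.172225 + 0.383161 = 0.69081.
  gamma(0) = 2 * (1 + 0.69081) = 2 * 1.69081 = 3.38162, which rounds to 3.3816.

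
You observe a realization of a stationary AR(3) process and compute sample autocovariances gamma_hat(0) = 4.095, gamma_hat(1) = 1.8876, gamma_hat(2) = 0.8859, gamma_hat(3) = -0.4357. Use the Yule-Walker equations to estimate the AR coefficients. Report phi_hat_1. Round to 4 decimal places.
\hat\phi_{1} = 0.4600

The Yule-Walker equations for an AR(p) process read, in matrix form,
  Gamma_p phi = r_p,   with   (Gamma_p)_{ij} = gamma(|i - j|),
                       (r_p)_i = gamma(i),   i,j = 1..p.
Substitute the sample gammas (Toeplitz matrix and right-hand side of size 3):
  Gamma_p = [[4.095, 1.8876, 0.8859], [1.8876, 4.095, 1.8876], [0.8859, 1.8876, 4.095]]
  r_p     = [1.8876, 0.8859, -0.4357]
Written out (R1..R3):
  (R1) 4.095 phi_1 + 1.8876 phi_2 + 0.8859 phi_3 = 1.8876
  (R2) 1.8876 phi_1 + 4.095 phi_2 + 1.8876 phi_3 = 0.8859
  (R3) 0.8859 phi_1 + 1.8876 phi_2 + 4.095 phi_3 = -0.4357
Gaussian elimination:
  R2 <- R2 - (1.8876/4.095) R1 = R2 - (0.460952) R1:  3.224906 phi_2 + 1.479242 phi_3 = 0.015806
  R3 <- R3 - (0.8859/4.095) R1 = R3 - (0.216337) R1:  1.479242 phi_2 + 3.903347 phi_3 = -0.844058
  R3 <- R3 - (1.479242/3.224906) R2 = R3 - (0.458693) R2:  3.224829 phi_3 = -0.851308
Back-substitution:
  phi_hat_3 = -0.851308 / 3.224829 = -0.263985
  phi_hat_2 = (0.015806 - (1.479242)(-0.263985)) / 3.224906 = 0.12599
  phi_hat_1 = (1.8876 - (1.8876)(0.12599) - (0.8859)(-0.263985)) / 4.095 = 0.459987
So phi_hat = [0.4600, 0.1260, -0.2640].
Therefore phi_hat_1 = 0.4600.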